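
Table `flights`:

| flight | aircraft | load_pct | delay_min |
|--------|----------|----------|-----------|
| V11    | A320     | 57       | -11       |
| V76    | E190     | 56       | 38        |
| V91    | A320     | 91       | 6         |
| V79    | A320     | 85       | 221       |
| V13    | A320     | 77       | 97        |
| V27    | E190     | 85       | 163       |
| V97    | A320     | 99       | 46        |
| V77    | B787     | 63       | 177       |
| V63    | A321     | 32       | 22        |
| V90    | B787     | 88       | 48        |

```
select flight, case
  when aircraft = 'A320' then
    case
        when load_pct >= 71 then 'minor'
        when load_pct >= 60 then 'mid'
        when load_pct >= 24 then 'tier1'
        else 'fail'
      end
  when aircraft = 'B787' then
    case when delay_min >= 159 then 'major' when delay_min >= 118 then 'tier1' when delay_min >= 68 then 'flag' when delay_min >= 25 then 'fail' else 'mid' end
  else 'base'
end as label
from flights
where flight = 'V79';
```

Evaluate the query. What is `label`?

minor

flight = V79: aircraft=A320, load_pct=85, delay_min=221.
aircraft='A320' → inner[load_pct >= 71] → minor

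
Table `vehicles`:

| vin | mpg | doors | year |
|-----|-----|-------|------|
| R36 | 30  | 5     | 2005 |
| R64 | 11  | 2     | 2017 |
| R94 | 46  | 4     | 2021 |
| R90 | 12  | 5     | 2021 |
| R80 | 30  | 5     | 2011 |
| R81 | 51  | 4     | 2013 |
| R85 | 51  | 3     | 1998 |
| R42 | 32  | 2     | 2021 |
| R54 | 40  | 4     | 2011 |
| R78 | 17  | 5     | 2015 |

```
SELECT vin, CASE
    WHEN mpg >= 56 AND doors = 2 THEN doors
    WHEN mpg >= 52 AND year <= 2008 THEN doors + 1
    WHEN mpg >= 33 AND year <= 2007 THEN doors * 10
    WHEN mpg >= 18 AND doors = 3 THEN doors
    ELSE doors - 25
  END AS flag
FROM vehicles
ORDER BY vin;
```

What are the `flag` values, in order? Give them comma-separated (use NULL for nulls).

-20, -23, -21, -23, -20, -20, -21, 30, -20, -21

vin=R36: ELSE → -20
vin=R42: ELSE → -23
vin=R54: ELSE → -21
vin=R64: ELSE → -23
vin=R78: ELSE → -20
vin=R80: ELSE → -20
vin=R81: ELSE → -21
vin=R85: mpg >= 33 AND year <= 2007 → 30
vin=R90: ELSE → -20
vin=R94: ELSE → -21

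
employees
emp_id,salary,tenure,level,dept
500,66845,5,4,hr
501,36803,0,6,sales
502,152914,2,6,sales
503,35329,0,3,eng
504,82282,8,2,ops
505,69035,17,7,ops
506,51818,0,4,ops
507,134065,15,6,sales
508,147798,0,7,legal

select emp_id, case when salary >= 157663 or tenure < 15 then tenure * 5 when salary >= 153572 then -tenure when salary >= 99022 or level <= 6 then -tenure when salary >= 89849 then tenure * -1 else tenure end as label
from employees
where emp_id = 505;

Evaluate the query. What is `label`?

17

emp_id = 505: salary=69035, tenure=17, level=7, dept=ops.
salary >= 157663 or tenure < 15 → false
salary >= 153572 → false
salary >= 99022 or level <= 6 → false
salary >= 89849 → false
No prior WHEN matched → ELSE → 17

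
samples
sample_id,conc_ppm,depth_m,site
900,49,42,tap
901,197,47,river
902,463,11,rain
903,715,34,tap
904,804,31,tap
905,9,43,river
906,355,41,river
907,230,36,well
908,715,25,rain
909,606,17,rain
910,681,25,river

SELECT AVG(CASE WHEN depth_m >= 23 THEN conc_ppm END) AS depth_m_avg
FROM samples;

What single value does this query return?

sample_id=900: ✓ → 49
sample_id=901: ✓ → 197
sample_id=902: ✗
sample_id=903: ✓ → 715
sample_id=904: ✓ → 804
sample_id=905: ✓ → 9
sample_id=906: ✓ → 355
sample_id=907: ✓ → 230
sample_id=908: ✓ → 715
sample_id=909: ✗
sample_id=910: ✓ → 681
depth_m_avg = (49 + 197 + 715 + 804 + 9 + 355 + 230 + 715 + 681) / 9 = 417.2222222222

417.2222222222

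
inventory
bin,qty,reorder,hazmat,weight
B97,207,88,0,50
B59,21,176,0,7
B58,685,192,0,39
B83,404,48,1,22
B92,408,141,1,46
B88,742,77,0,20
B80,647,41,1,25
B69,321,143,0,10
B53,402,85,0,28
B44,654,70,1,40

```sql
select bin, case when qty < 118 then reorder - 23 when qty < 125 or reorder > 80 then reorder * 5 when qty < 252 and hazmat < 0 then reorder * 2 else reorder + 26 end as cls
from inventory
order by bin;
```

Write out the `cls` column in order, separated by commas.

bin=B44: ELSE → 96
bin=B53: qty < 125 or reorder > 80 → 425
bin=B58: qty < 125 or reorder > 80 → 960
bin=B59: qty < 118 → 153
bin=B69: qty < 125 or reorder > 80 → 715
bin=B80: ELSE → 67
bin=B83: ELSE → 74
bin=B88: ELSE → 103
bin=B92: qty < 125 or reorder > 80 → 705
bin=B97: qty < 125 or reorder > 80 → 440

96, 425, 960, 153, 715, 67, 74, 103, 705, 440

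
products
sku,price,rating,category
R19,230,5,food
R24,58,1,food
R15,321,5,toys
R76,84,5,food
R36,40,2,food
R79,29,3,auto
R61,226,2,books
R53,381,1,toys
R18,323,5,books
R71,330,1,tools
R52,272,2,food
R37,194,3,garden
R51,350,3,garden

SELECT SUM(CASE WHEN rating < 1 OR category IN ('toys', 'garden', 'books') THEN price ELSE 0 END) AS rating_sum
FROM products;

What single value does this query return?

1795

sku=R19: ✗
sku=R24: ✗
sku=R15: ✓ → 321
sku=R76: ✗
sku=R36: ✗
sku=R79: ✗
sku=R61: ✓ → 226
sku=R53: ✓ → 381
sku=R18: ✓ → 323
sku=R71: ✗
sku=R52: ✗
sku=R37: ✓ → 194
sku=R51: ✓ → 350
rating_sum = 321 + 226 + 381 + 323 + 194 + 350 = 1795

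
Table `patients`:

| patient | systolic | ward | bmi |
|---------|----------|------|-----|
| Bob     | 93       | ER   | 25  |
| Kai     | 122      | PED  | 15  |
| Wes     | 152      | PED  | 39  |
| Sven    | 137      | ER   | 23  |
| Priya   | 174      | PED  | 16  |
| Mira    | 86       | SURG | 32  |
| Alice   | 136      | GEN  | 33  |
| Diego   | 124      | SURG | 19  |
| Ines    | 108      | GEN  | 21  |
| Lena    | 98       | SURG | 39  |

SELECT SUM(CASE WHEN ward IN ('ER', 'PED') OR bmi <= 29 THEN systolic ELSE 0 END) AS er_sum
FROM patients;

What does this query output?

patient=Bob: ✓ → 93
patient=Kai: ✓ → 122
patient=Wes: ✓ → 152
patient=Sven: ✓ → 137
patient=Priya: ✓ → 174
patient=Mira: ✗
patient=Alice: ✗
patient=Diego: ✓ → 124
patient=Ines: ✓ → 108
patient=Lena: ✗
er_sum = 93 + 122 + 152 + 137 + 174 + 124 + 108 = 910

910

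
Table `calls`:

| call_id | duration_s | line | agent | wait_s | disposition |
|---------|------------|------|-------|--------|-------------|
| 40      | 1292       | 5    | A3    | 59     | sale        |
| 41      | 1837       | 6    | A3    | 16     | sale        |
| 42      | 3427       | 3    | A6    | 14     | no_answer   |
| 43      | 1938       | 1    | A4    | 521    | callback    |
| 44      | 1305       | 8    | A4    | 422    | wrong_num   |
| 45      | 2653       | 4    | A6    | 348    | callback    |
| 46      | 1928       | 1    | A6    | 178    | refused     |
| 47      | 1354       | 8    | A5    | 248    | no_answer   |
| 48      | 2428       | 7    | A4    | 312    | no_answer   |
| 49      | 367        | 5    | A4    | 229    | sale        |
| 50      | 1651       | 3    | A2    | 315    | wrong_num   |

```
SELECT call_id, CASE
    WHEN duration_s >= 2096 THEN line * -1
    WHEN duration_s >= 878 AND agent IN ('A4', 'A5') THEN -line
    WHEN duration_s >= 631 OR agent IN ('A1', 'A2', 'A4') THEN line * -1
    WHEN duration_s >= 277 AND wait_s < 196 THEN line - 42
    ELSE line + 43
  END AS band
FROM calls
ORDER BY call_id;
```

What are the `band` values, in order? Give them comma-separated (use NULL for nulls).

-5, -6, -3, -1, -8, -4, -1, -8, -7, -5, -3

call_id=40: duration_s >= 631 OR agent IN ('A1', 'A2', 'A4') → -5
call_id=41: duration_s >= 631 OR agent IN ('A1', 'A2', 'A4') → -6
call_id=42: duration_s >= 2096 → -3
call_id=43: duration_s >= 878 AND agent IN ('A4', 'A5') → -1
call_id=44: duration_s >= 878 AND agent IN ('A4', 'A5') → -8
call_id=45: duration_s >= 2096 → -4
call_id=46: duration_s >= 631 OR agent IN ('A1', 'A2', 'A4') → -1
call_id=47: duration_s >= 878 AND agent IN ('A4', 'A5') → -8
call_id=48: duration_s >= 2096 → -7
call_id=49: duration_s >= 631 OR agent IN ('A1', 'A2', 'A4') → -5
call_id=50: duration_s >= 631 OR agent IN ('A1', 'A2', 'A4') → -3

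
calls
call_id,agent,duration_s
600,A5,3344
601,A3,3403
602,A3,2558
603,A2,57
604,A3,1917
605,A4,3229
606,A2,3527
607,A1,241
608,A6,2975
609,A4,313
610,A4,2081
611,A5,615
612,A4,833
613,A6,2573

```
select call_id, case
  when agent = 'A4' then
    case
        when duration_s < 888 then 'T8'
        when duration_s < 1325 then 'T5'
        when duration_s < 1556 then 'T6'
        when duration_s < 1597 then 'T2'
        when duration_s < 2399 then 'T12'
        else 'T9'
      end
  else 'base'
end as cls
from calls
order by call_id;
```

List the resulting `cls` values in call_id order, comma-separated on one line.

base, base, base, base, base, T9, base, base, base, T8, T12, base, T8, base

call_id=600: agent='A5' → outer ELSE → base
call_id=601: agent='A3' → outer ELSE → base
call_id=602: agent='A3' → outer ELSE → base
call_id=603: agent='A2' → outer ELSE → base
call_id=604: agent='A3' → outer ELSE → base
call_id=605: agent='A4' → inner[ELSE] → T9
call_id=606: agent='A2' → outer ELSE → base
call_id=607: agent='A1' → outer ELSE → base
call_id=608: agent='A6' → outer ELSE → base
call_id=609: agent='A4' → inner[duration_s < 888] → T8
call_id=610: agent='A4' → inner[duration_s < 2399] → T12
call_id=611: agent='A5' → outer ELSE → base
call_id=612: agent='A4' → inner[duration_s < 888] → T8
call_id=613: agent='A6' → outer ELSE → base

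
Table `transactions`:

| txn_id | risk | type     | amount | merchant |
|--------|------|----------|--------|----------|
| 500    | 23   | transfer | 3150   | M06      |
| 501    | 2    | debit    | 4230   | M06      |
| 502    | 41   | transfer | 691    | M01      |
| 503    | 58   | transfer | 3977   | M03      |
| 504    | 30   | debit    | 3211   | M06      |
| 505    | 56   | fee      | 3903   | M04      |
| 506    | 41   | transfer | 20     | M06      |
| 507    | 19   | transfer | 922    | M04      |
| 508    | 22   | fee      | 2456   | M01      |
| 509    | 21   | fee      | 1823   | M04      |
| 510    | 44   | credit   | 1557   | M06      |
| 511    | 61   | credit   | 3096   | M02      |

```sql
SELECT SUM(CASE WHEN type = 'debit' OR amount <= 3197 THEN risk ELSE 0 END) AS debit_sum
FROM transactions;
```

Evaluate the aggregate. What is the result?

304

txn_id=500: ✓ → 23
txn_id=501: ✓ → 2
txn_id=502: ✓ → 41
txn_id=503: ✗
txn_id=504: ✓ → 30
txn_id=505: ✗
txn_id=506: ✓ → 41
txn_id=507: ✓ → 19
txn_id=508: ✓ → 22
txn_id=509: ✓ → 21
txn_id=510: ✓ → 44
txn_id=511: ✓ → 61
debit_sum = 23 + 2 + 41 + 30 + 41 + 19 + 22 + 21 + 44 + 61 = 304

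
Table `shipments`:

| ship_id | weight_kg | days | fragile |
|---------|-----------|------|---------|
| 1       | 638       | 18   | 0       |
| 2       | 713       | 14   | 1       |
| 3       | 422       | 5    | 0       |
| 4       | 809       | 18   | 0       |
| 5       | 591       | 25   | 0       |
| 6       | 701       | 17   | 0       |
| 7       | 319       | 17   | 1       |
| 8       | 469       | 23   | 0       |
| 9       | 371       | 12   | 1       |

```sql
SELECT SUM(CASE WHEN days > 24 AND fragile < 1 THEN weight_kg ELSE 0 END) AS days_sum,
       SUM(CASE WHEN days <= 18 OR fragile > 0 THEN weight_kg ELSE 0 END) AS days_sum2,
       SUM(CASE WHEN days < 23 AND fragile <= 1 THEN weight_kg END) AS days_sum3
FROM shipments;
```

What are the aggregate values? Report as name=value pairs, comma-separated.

[days_sum: days > 24 AND fragile < 1]
ship_id=1: ✗
ship_id=2: ✗
ship_id=3: ✗
ship_id=4: ✗
ship_id=5: ✓ → 591
ship_id=6: ✗
ship_id=7: ✗
ship_id=8: ✗
ship_id=9: ✗
days_sum = 591
—
[days_sum2: days <= 18 OR fragile > 0]
ship_id=1: ✓ → 638
ship_id=2: ✓ → 713
ship_id=3: ✓ → 422
ship_id=4: ✓ → 809
ship_id=5: ✗
ship_id=6: ✓ → 701
ship_id=7: ✓ → 319
ship_id=8: ✗
ship_id=9: ✓ → 371
days_sum2 = 638 + 713 + 422 + 809 + 701 + 319 + 371 = 3973
—
[days_sum3: days < 23 AND fragile <= 1]
ship_id=1: ✓ → 638
ship_id=2: ✓ → 713
ship_id=3: ✓ → 422
ship_id=4: ✓ → 809
ship_id=5: ✗
ship_id=6: ✓ → 701
ship_id=7: ✓ → 319
ship_id=8: ✗
ship_id=9: ✓ → 371
days_sum3 = 638 + 713 + 422 + 809 + 701 + 319 + 371 = 3973

days_sum=591, days_sum2=3973, days_sum3=3973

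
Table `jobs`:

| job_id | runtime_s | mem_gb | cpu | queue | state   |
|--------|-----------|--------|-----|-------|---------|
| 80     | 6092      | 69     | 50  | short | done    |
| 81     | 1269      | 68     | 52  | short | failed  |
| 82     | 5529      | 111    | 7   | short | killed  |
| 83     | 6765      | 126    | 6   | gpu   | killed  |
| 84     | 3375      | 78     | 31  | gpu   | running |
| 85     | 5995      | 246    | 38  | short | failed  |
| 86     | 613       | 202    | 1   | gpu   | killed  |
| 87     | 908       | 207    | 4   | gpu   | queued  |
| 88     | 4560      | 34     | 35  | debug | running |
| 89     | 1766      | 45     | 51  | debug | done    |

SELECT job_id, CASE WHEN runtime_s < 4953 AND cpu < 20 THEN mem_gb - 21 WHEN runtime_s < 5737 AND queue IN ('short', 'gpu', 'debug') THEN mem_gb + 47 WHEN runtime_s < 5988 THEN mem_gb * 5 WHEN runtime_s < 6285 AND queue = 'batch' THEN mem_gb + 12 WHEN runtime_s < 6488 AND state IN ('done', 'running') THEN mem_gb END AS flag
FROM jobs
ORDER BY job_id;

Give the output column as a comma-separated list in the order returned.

job_id=80: runtime_s < 6488 AND state IN ('done', 'running') → 69
job_id=81: runtime_s < 5737 AND queue IN ('short', 'gpu', 'debug') → 115
job_id=82: runtime_s < 5737 AND queue IN ('short', 'gpu', 'debug') → 158
job_id=83: (no match → NULL) → NULL
job_id=84: runtime_s < 5737 AND queue IN ('short', 'gpu', 'debug') → 125
job_id=85: (no match → NULL) → NULL
job_id=86: runtime_s < 4953 AND cpu < 20 → 181
job_id=87: runtime_s < 4953 AND cpu < 20 → 186
job_id=88: runtime_s < 5737 AND queue IN ('short', 'gpu', 'debug') → 81
job_id=89: runtime_s < 5737 AND queue IN ('short', 'gpu', 'debug') → 92

69, 115, 158, NULL, 125, NULL, 181, 186, 81, 92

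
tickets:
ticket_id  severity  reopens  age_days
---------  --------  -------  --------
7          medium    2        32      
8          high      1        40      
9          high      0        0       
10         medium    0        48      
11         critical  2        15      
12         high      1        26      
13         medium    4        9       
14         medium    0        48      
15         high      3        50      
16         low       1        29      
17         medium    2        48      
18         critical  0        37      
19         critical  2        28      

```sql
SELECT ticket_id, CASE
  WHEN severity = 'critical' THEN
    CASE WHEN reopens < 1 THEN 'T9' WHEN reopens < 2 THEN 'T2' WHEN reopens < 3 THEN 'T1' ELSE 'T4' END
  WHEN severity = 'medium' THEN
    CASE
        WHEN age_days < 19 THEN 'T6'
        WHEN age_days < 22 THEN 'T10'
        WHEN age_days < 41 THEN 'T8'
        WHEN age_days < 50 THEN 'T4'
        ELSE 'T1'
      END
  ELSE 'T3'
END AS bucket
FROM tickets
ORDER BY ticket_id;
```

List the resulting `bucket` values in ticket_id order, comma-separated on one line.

T8, T3, T3, T4, T1, T3, T6, T4, T3, T3, T4, T9, T1

ticket_id=7: severity='medium' → inner[age_days < 41] → T8
ticket_id=8: severity='high' → outer ELSE → T3
ticket_id=9: severity='high' → outer ELSE → T3
ticket_id=10: severity='medium' → inner[age_days < 50] → T4
ticket_id=11: severity='critical' → inner[reopens < 3] → T1
ticket_id=12: severity='high' → outer ELSE → T3
ticket_id=13: severity='medium' → inner[age_days < 19] → T6
ticket_id=14: severity='medium' → inner[age_days < 50] → T4
ticket_id=15: severity='high' → outer ELSE → T3
ticket_id=16: severity='low' → outer ELSE → T3
ticket_id=17: severity='medium' → inner[age_days < 50] → T4
ticket_id=18: severity='critical' → inner[reopens < 1] → T9
ticket_id=19: severity='critical' → inner[reopens < 3] → T1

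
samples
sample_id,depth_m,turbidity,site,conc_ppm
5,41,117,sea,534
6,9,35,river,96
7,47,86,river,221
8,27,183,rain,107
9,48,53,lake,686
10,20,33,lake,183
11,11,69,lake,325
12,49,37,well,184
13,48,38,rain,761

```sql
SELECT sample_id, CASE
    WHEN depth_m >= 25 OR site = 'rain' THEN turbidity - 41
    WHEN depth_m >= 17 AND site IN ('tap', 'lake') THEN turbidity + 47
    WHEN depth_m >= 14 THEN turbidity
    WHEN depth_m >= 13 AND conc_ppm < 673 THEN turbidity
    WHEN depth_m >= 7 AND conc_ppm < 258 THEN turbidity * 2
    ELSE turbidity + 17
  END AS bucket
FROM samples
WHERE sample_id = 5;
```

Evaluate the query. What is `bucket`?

sample_id = 5: depth_m=41, turbidity=117, site=sea, conc_ppm=534.
depth_m >= 25 OR site = 'rain' → true → 76

76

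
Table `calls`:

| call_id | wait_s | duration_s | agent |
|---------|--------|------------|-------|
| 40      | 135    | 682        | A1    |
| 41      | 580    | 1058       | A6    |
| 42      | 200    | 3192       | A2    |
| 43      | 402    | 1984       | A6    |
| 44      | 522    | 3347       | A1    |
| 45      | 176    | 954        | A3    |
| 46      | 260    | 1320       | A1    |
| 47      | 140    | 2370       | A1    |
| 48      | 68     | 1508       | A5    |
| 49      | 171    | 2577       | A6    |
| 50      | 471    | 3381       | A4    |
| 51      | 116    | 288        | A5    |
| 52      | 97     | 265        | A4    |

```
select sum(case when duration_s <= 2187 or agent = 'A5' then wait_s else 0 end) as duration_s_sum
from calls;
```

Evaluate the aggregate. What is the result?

1834

call_id=40: ✓ → 135
call_id=41: ✓ → 580
call_id=42: ✗
call_id=43: ✓ → 402
call_id=44: ✗
call_id=45: ✓ → 176
call_id=46: ✓ → 260
call_id=47: ✗
call_id=48: ✓ → 68
call_id=49: ✗
call_id=50: ✗
call_id=51: ✓ → 116
call_id=52: ✓ → 97
duration_s_sum = 135 + 580 + 402 + 176 + 260 + 68 + 116 + 97 = 1834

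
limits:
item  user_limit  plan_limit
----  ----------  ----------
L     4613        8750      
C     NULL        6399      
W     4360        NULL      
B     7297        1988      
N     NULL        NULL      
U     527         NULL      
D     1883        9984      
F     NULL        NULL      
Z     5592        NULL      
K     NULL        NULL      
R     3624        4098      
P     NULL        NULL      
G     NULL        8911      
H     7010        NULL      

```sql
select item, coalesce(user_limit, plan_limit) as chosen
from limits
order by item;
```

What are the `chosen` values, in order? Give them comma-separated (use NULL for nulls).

7297, 6399, 1883, NULL, 8911, 7010, NULL, 4613, NULL, NULL, 3624, 527, 4360, 5592

item=B: user_limit=7297 → 7297
item=C: user_limit=NULL, plan_limit=6399 → 6399
item=D: user_limit=1883 → 1883
item=F: user_limit=NULL, plan_limit=NULL (all NULL) → NULL
item=G: user_limit=NULL, plan_limit=8911 → 8911
item=H: user_limit=7010 → 7010
item=K: user_limit=NULL, plan_limit=NULL (all NULL) → NULL
item=L: user_limit=4613 → 4613
item=N: user_limit=NULL, plan_limit=NULL (all NULL) → NULL
item=P: user_limit=NULL, plan_limit=NULL (all NULL) → NULL
item=R: user_limit=3624 → 3624
item=U: user_limit=527 → 527
item=W: user_limit=4360 → 4360
item=Z: user_limit=5592 → 5592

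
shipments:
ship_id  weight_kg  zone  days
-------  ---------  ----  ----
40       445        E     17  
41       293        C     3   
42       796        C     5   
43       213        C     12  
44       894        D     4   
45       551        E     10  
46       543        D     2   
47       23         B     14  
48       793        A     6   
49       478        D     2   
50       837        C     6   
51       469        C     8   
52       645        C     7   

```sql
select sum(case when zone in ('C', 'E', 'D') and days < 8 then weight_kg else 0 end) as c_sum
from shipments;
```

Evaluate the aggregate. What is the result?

ship_id=40: ✗
ship_id=41: ✓ → 293
ship_id=42: ✓ → 796
ship_id=43: ✗
ship_id=44: ✓ → 894
ship_id=45: ✗
ship_id=46: ✓ → 543
ship_id=47: ✗
ship_id=48: ✗
ship_id=49: ✓ → 478
ship_id=50: ✓ → 837
ship_id=51: ✗
ship_id=52: ✓ → 645
c_sum = 293 + 796 + 894 + 543 + 478 + 837 + 645 = 4486

4486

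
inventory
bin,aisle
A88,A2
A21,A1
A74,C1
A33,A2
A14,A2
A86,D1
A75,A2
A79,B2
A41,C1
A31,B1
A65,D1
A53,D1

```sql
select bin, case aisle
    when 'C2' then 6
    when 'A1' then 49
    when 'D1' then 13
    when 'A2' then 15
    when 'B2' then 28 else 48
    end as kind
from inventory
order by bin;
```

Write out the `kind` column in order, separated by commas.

bin=A14: aisle='A2' → 15
bin=A21: aisle='A1' → 49
bin=A31: ELSE → 48
bin=A33: aisle='A2' → 15
bin=A41: ELSE → 48
bin=A53: aisle='D1' → 13
bin=A65: aisle='D1' → 13
bin=A74: ELSE → 48
bin=A75: aisle='A2' → 15
bin=A79: aisle='B2' → 28
bin=A86: aisle='D1' → 13
bin=A88: aisle='A2' → 15

15, 49, 48, 15, 48, 13, 13, 48, 15, 28, 13, 15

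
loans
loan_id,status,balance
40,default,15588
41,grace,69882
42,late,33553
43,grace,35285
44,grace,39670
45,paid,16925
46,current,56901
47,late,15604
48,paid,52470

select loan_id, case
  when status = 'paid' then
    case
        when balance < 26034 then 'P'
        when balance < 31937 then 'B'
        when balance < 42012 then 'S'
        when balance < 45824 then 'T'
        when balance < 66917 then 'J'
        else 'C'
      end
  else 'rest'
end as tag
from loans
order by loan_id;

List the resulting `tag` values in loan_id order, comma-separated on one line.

loan_id=40: status='default' → outer ELSE → rest
loan_id=41: status='grace' → outer ELSE → rest
loan_id=42: status='late' → outer ELSE → rest
loan_id=43: status='grace' → outer ELSE → rest
loan_id=44: status='grace' → outer ELSE → rest
loan_id=45: status='paid' → inner[balance < 26034] → P
loan_id=46: status='current' → outer ELSE → rest
loan_id=47: status='late' → outer ELSE → rest
loan_id=48: status='paid' → inner[balance < 66917] → J

rest, rest, rest, rest, rest, P, rest, rest, J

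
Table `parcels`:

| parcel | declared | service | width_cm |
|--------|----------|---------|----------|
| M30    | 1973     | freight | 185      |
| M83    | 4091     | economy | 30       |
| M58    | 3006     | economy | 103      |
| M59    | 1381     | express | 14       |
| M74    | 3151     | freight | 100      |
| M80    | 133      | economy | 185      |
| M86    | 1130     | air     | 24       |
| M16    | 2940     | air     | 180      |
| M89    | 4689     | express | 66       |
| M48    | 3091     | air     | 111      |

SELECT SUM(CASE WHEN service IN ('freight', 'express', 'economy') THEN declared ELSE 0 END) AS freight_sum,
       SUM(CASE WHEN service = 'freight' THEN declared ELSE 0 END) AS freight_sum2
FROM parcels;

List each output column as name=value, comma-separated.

freight_sum=18424, freight_sum2=5124

[freight_sum: service IN ('freight', 'express', 'economy')]
parcel=M30: ✓ → 1973
parcel=M83: ✓ → 4091
parcel=M58: ✓ → 3006
parcel=M59: ✓ → 1381
parcel=M74: ✓ → 3151
parcel=M80: ✓ → 133
parcel=M86: ✗
parcel=M16: ✗
parcel=M89: ✓ → 4689
parcel=M48: ✗
freight_sum = 1973 + 4091 + 3006 + 1381 + 3151 + 133 + 4689 = 18424
—
[freight_sum2: service = 'freight']
parcel=M30: ✓ → 1973
parcel=M83: ✗
parcel=M58: ✗
parcel=M59: ✗
parcel=M74: ✓ → 3151
parcel=M80: ✗
parcel=M86: ✗
parcel=M16: ✗
parcel=M89: ✗
parcel=M48: ✗
freight_sum2 = 1973 + 3151 = 5124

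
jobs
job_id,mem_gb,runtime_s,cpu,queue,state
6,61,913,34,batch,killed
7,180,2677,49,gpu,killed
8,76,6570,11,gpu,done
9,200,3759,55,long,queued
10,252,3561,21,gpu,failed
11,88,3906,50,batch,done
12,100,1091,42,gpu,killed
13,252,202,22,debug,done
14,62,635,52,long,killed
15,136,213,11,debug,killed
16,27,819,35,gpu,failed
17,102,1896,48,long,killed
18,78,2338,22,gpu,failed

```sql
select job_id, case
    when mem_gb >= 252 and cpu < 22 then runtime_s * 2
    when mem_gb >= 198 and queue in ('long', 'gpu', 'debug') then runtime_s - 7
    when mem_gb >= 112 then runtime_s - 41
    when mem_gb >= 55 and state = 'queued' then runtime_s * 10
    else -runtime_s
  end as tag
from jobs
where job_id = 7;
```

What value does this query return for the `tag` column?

job_id = 7: mem_gb=180, runtime_s=2677, cpu=49, queue=gpu, state=killed.
mem_gb >= 252 and cpu < 22 → false
mem_gb >= 198 and queue in ('long', 'gpu', 'debug') → false
mem_gb >= 112 → true → 2636

2636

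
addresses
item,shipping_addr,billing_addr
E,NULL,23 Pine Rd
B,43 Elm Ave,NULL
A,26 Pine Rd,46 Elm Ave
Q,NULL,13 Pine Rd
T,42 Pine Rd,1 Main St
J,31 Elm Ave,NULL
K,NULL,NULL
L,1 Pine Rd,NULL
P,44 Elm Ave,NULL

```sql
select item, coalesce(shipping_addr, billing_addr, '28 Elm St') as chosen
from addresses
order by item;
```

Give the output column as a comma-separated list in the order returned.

26 Pine Rd, 43 Elm Ave, 23 Pine Rd, 31 Elm Ave, 28 Elm St, 1 Pine Rd, 44 Elm Ave, 13 Pine Rd, 42 Pine Rd

item=A: shipping_addr=26 Pine Rd → 26 Pine Rd
item=B: shipping_addr=43 Elm Ave → 43 Elm Ave
item=E: shipping_addr=NULL, billing_addr=23 Pine Rd → 23 Pine Rd
item=J: shipping_addr=31 Elm Ave → 31 Elm Ave
item=K: shipping_addr=NULL, billing_addr=NULL, → literal 28 Elm St → 28 Elm St
item=L: shipping_addr=1 Pine Rd → 1 Pine Rd
item=P: shipping_addr=44 Elm Ave → 44 Elm Ave
item=Q: shipping_addr=NULL, billing_addr=13 Pine Rd → 13 Pine Rd
item=T: shipping_addr=42 Pine Rd → 42 Pine Rd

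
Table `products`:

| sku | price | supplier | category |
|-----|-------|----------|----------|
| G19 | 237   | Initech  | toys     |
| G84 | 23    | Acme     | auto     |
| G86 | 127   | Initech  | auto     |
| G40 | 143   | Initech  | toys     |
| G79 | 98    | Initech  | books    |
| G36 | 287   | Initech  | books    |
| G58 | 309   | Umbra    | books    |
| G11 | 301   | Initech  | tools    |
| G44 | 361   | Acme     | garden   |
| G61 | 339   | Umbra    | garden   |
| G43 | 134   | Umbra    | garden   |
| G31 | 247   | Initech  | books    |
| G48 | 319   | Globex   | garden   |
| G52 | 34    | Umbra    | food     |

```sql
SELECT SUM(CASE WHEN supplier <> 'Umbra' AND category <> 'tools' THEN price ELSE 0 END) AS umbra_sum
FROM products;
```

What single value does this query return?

sku=G19: ✓ → 237
sku=G84: ✓ → 23
sku=G86: ✓ → 127
sku=G40: ✓ → 143
sku=G79: ✓ → 98
sku=G36: ✓ → 287
sku=G58: ✗
sku=G11: ✗
sku=G44: ✓ → 361
sku=G61: ✗
sku=G43: ✗
sku=G31: ✓ → 247
sku=G48: ✓ → 319
sku=G52: ✗
umbra_sum = 237 + 23 + 127 + 143 + 98 + 287 + 361 + 247 + 319 = 1842

1842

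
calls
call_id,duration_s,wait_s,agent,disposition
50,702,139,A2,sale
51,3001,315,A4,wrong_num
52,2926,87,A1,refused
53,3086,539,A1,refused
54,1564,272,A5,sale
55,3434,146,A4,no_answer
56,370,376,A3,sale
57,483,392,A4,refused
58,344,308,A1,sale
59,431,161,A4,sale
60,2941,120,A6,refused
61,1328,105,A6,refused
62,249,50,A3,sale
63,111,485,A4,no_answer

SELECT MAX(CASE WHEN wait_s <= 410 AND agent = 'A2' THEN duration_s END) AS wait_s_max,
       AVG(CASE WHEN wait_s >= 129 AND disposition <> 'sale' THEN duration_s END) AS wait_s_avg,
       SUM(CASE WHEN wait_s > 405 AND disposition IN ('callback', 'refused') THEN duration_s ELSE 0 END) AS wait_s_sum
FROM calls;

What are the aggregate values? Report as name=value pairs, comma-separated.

[wait_s_max: wait_s <= 410 AND agent = 'A2']
call_id=50: ✓ → 702
call_id=51: ✗
call_id=52: ✗
call_id=53: ✗
call_id=54: ✗
call_id=55: ✗
call_id=56: ✗
call_id=57: ✗
call_id=58: ✗
call_id=59: ✗
call_id=60: ✗
call_id=61: ✗
call_id=62: ✗
call_id=63: ✗
wait_s_max = MAX(702) = 702
—
[wait_s_avg: wait_s >= 129 AND disposition <> 'sale']
call_id=50: ✗
call_id=51: ✓ → 3001
call_id=52: ✗
call_id=53: ✓ → 3086
call_id=54: ✗
call_id=55: ✓ → 3434
call_id=56: ✗
call_id=57: ✓ → 483
call_id=58: ✗
call_id=59: ✗
call_id=60: ✗
call_id=61: ✗
call_id=62: ✗
call_id=63: ✓ → 111
wait_s_avg = (3001 + 3086 + 3434 + 483 + 111) / 5 = 2023
—
[wait_s_sum: wait_s > 405 AND disposition IN ('callback', 'refused')]
call_id=50: ✗
call_id=51: ✗
call_id=52: ✗
call_id=53: ✓ → 3086
call_id=54: ✗
call_id=55: ✗
call_id=56: ✗
call_id=57: ✗
call_id=58: ✗
call_id=59: ✗
call_id=60: ✗
call_id=61: ✗
call_id=62: ✗
call_id=63: ✗
wait_s_sum = 3086

wait_s_max=702, wait_s_avg=2023, wait_s_sum=3086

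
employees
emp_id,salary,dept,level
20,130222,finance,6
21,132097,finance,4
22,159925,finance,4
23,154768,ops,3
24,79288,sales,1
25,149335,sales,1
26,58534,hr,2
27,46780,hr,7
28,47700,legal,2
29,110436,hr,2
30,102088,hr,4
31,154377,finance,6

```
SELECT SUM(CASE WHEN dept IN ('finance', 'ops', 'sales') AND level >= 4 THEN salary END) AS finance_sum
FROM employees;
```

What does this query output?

emp_id=20: ✓ → 130222
emp_id=21: ✓ → 132097
emp_id=22: ✓ → 159925
emp_id=23: ✗
emp_id=24: ✗
emp_id=25: ✗
emp_id=26: ✗
emp_id=27: ✗
emp_id=28: ✗
emp_id=29: ✗
emp_id=30: ✗
emp_id=31: ✓ → 154377
finance_sum = 130222 + 132097 + 159925 + 154377 = 576621

576621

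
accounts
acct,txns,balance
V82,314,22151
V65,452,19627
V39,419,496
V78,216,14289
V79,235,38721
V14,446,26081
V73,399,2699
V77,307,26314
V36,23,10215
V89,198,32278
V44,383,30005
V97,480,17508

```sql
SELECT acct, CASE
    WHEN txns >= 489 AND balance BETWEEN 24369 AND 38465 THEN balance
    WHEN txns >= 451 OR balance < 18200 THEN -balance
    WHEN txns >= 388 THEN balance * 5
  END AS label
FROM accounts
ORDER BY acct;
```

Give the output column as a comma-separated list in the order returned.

acct=V14: txns >= 388 → 130405
acct=V36: txns >= 451 OR balance < 18200 → -10215
acct=V39: txns >= 451 OR balance < 18200 → -496
acct=V44: (no match → NULL) → NULL
acct=V65: txns >= 451 OR balance < 18200 → -19627
acct=V73: txns >= 451 OR balance < 18200 → -2699
acct=V77: (no match → NULL) → NULL
acct=V78: txns >= 451 OR balance < 18200 → -14289
acct=V79: (no match → NULL) → NULL
acct=V82: (no match → NULL) → NULL
acct=V89: (no match → NULL) → NULL
acct=V97: txns >= 451 OR balance < 18200 → -17508

130405, -10215, -496, NULL, -19627, -2699, NULL, -14289, NULL, NULL, NULL, -17508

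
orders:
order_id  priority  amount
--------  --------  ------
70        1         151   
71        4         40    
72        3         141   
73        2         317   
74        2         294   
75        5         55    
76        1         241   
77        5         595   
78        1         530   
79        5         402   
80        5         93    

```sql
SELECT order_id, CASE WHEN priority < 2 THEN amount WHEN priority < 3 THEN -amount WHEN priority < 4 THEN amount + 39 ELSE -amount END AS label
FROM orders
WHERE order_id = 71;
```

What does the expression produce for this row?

order_id = 71: priority=4, amount=40.
priority < 2 → false
priority < 3 → false
priority < 4 → false
No prior WHEN matched → ELSE → -40

-40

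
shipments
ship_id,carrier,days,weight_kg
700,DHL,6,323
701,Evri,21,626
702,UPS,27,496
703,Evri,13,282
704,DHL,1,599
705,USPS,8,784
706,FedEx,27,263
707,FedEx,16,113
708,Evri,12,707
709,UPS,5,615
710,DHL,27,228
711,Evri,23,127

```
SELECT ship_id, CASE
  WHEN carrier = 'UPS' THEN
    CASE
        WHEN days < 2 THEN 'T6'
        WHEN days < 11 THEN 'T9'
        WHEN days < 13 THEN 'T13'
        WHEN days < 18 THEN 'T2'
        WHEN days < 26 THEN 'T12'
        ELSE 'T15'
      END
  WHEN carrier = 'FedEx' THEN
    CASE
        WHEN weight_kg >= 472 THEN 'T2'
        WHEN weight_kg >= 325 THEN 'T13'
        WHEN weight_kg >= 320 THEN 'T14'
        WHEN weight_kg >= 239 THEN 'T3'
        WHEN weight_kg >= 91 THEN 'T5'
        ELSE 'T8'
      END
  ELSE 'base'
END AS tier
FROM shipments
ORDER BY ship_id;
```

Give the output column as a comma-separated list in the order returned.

ship_id=700: carrier='DHL' → outer ELSE → base
ship_id=701: carrier='Evri' → outer ELSE → base
ship_id=702: carrier='UPS' → inner[ELSE] → T15
ship_id=703: carrier='Evri' → outer ELSE → base
ship_id=704: carrier='DHL' → outer ELSE → base
ship_id=705: carrier='USPS' → outer ELSE → base
ship_id=706: carrier='FedEx' → inner[weight_kg >= 239] → T3
ship_id=707: carrier='FedEx' → inner[weight_kg >= 91] → T5
ship_id=708: carrier='Evri' → outer ELSE → base
ship_id=709: carrier='UPS' → inner[days < 11] → T9
ship_id=710: carrier='DHL' → outer ELSE → base
ship_id=711: carrier='Evri' → outer ELSE → base

base, base, T15, base, base, base, T3, T5, base, T9, base, base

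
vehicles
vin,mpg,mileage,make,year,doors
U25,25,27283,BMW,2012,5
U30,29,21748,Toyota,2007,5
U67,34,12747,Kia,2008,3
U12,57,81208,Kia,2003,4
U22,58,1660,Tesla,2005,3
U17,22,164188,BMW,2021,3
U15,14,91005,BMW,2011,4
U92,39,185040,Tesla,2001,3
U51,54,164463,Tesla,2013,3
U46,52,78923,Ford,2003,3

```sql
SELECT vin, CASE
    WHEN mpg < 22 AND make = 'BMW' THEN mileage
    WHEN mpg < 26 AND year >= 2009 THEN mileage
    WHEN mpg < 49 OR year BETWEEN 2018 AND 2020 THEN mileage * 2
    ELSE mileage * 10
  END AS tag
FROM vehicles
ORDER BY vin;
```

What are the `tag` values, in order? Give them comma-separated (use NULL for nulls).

vin=U12: ELSE → 812080
vin=U15: mpg < 22 AND make = 'BMW' → 91005
vin=U17: mpg < 26 AND year >= 2009 → 164188
vin=U22: ELSE → 16600
vin=U25: mpg < 26 AND year >= 2009 → 27283
vin=U30: mpg < 49 OR year BETWEEN 2018 AND 2020 → 43496
vin=U46: ELSE → 789230
vin=U51: ELSE → 1644630
vin=U67: mpg < 49 OR year BETWEEN 2018 AND 2020 → 25494
vin=U92: mpg < 49 OR year BETWEEN 2018 AND 2020 → 370080

812080, 91005, 164188, 16600, 27283, 43496, 789230, 1644630, 25494, 370080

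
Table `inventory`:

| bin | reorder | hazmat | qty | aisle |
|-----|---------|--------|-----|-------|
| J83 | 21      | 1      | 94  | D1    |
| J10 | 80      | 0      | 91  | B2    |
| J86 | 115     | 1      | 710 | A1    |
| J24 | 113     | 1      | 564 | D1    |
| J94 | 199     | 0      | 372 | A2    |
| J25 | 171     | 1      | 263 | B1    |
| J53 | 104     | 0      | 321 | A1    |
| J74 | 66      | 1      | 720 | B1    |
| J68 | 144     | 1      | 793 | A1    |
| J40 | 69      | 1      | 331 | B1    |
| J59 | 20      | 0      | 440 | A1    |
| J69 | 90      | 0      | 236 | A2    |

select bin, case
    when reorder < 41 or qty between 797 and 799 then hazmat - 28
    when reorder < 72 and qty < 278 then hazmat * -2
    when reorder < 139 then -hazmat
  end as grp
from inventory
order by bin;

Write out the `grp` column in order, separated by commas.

bin=J10: reorder < 139 → 0
bin=J24: reorder < 139 → -1
bin=J25: (no match → NULL) → NULL
bin=J40: reorder < 139 → -1
bin=J53: reorder < 139 → 0
bin=J59: reorder < 41 or qty between 797 and 799 → -28
bin=J68: (no match → NULL) → NULL
bin=J69: reorder < 139 → 0
bin=J74: reorder < 139 → -1
bin=J83: reorder < 41 or qty between 797 and 799 → -27
bin=J86: reorder < 139 → -1
bin=J94: (no match → NULL) → NULL

0, -1, NULL, -1, 0, -28, NULL, 0, -1, -27, -1, NULL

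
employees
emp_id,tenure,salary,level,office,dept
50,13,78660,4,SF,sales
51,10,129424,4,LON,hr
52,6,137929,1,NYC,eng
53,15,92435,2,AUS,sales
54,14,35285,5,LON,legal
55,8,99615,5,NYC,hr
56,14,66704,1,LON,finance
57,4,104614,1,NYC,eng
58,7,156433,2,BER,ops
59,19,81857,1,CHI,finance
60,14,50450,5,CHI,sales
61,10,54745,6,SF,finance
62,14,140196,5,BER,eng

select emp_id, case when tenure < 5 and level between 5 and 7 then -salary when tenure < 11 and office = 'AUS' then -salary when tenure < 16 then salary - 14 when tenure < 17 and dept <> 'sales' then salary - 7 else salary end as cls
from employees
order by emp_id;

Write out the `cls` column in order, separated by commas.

emp_id=50: tenure < 16 → 78646
emp_id=51: tenure < 16 → 129410
emp_id=52: tenure < 16 → 137915
emp_id=53: tenure < 16 → 92421
emp_id=54: tenure < 16 → 35271
emp_id=55: tenure < 16 → 99601
emp_id=56: tenure < 16 → 66690
emp_id=57: tenure < 16 → 104600
emp_id=58: tenure < 16 → 156419
emp_id=59: ELSE → 81857
emp_id=60: tenure < 16 → 50436
emp_id=61: tenure < 16 → 54731
emp_id=62: tenure < 16 → 140182

78646, 129410, 137915, 92421, 35271, 99601, 66690, 104600, 156419, 81857, 50436, 54731, 140182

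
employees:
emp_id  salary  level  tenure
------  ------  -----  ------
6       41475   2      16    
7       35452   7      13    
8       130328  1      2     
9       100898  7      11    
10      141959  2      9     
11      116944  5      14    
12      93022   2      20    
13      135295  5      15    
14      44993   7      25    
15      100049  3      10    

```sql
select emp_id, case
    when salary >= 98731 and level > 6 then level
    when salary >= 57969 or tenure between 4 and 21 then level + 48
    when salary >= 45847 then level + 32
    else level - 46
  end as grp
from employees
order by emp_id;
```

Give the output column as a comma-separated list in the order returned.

emp_id=6: salary >= 57969 or tenure between 4 and 21 → 50
emp_id=7: salary >= 57969 or tenure between 4 and 21 → 55
emp_id=8: salary >= 57969 or tenure between 4 and 21 → 49
emp_id=9: salary >= 98731 and level > 6 → 7
emp_id=10: salary >= 57969 or tenure between 4 and 21 → 50
emp_id=11: salary >= 57969 or tenure between 4 and 21 → 53
emp_id=12: salary >= 57969 or tenure between 4 and 21 → 50
emp_id=13: salary >= 57969 or tenure between 4 and 21 → 53
emp_id=14: ELSE → -39
emp_id=15: salary >= 57969 or tenure between 4 and 21 → 51

50, 55, 49, 7, 50, 53, 50, 53, -39, 51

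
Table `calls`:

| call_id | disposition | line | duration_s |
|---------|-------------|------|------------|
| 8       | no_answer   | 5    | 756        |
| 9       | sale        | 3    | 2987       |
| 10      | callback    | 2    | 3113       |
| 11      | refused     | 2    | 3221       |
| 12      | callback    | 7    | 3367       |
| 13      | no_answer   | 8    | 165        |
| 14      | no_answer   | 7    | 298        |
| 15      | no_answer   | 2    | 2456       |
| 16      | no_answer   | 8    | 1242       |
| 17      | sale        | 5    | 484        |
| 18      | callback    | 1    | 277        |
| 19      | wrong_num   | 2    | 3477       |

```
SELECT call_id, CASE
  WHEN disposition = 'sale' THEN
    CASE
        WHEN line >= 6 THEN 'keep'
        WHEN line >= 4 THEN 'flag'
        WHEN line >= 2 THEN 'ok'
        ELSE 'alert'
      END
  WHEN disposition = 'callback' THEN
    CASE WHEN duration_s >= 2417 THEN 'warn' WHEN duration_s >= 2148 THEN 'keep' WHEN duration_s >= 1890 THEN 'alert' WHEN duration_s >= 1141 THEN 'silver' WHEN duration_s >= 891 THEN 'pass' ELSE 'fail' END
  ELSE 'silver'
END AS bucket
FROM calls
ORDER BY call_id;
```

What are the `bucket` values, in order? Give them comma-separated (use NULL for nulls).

silver, ok, warn, silver, warn, silver, silver, silver, silver, flag, fail, silver

call_id=8: disposition='no_answer' → outer ELSE → silver
call_id=9: disposition='sale' → inner[line >= 2] → ok
call_id=10: disposition='callback' → inner[duration_s >= 2417] → warn
call_id=11: disposition='refused' → outer ELSE → silver
call_id=12: disposition='callback' → inner[duration_s >= 2417] → warn
call_id=13: disposition='no_answer' → outer ELSE → silver
call_id=14: disposition='no_answer' → outer ELSE → silver
call_id=15: disposition='no_answer' → outer ELSE → silver
call_id=16: disposition='no_answer' → outer ELSE → silver
call_id=17: disposition='sale' → inner[line >= 4] → flag
call_id=18: disposition='callback' → inner[ELSE] → fail
call_id=19: disposition='wrong_num' → outer ELSE → silver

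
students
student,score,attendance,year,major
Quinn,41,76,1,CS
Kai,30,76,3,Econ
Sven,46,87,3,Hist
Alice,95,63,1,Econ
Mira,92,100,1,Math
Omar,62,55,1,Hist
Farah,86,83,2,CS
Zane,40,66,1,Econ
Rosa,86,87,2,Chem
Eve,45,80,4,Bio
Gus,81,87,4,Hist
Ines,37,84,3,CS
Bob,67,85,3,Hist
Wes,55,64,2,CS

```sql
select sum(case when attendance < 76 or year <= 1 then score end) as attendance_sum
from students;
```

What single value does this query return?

student=Quinn: ✓ → 41
student=Kai: ✗
student=Sven: ✗
student=Alice: ✓ → 95
student=Mira: ✓ → 92
student=Omar: ✓ → 62
student=Farah: ✗
student=Zane: ✓ → 40
student=Rosa: ✗
student=Eve: ✗
student=Gus: ✗
student=Ines: ✗
student=Bob: ✗
student=Wes: ✓ → 55
attendance_sum = 41 + 95 + 92 + 62 + 40 + 55 = 385

385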